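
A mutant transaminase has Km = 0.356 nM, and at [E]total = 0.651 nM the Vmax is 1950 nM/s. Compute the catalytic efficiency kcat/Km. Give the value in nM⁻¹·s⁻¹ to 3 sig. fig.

8410 nM⁻¹·s⁻¹

kcat = Vmax/[E]total = 1950/0.651 = 3000 s⁻¹.
kcat/Km = 3000/0.356 = 8410 nM⁻¹·s⁻¹.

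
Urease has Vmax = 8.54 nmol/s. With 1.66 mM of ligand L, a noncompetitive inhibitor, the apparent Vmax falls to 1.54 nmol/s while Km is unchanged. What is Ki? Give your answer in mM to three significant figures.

Noncompetitive: Vmax,app = Vmax/α with α = 1 + [I]/Ki.
α = Vmax/Vmax,app = 8.54/1.54 = 5.545.
Ki = [I]/(α − 1) = 1.66/4.545 = 0.365 mM.

0.365 mM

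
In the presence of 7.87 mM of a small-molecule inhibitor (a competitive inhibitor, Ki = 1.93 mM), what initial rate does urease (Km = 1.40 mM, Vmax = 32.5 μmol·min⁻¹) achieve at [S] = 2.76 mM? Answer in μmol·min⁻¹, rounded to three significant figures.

With α = 1 + [I]/Ki = 1 + 7.87/1.93 = 5.078, the competitive rate law is v = Vmax[S] / (αKm + [S]).
v = 32.5×2.76 / (5.078×1.40 + 2.76) = 89.70/9.869 = 9.09 μmol·min⁻¹.

9.09 μmol·min⁻¹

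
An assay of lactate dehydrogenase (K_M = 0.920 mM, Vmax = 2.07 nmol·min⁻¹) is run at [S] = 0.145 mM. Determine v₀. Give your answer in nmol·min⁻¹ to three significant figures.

[S]/(Km+[S]) = 0.145/1.065 = 0.1362, the fractional saturation.
v = 0.1362 × Vmax = 0.1362 × 2.07 = 0.282 nmol·min⁻¹.

0.282 nmol·min⁻¹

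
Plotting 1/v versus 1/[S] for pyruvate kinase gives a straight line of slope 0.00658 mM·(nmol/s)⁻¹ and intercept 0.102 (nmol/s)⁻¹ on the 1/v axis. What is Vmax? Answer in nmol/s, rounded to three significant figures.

9.80 nmol/s

The y-intercept of a Lineweaver–Burk plot equals 1/Vmax, so Vmax = 1/0.102 = 9.80 nmol/s.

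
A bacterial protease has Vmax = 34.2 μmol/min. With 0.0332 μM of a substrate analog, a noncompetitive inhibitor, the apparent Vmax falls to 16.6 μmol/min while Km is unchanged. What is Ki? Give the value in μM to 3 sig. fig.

Noncompetitive: Vmax,app = Vmax/α with α = 1 + [I]/Ki.
α = Vmax/Vmax,app = 34.2/16.6 = 2.060.
Ki = [I]/(α − 1) = 0.0332/1.060 = 0.0313 μM.

0.0313 μM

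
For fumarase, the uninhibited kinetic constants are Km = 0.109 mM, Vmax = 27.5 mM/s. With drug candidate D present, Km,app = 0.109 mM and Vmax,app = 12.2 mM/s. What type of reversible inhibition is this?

noncompetitive

Vmax decreases (27.5 → 12.2 mM/s) while Km is unchanged — pure noncompetitive inhibition.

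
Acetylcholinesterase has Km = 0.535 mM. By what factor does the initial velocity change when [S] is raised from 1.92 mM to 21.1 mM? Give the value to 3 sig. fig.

The fractional saturations are [S]/(Km+[S]) = 1.92/2.455 = 0.7821 and 21.1/21.64 = 0.9753.
v₂/v₁ is just their ratio: 0.9753/0.7821 = 1.25.

1.25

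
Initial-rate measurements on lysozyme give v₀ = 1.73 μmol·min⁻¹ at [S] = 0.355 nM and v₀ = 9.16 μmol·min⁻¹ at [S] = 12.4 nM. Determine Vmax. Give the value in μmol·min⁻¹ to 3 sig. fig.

10.5 μmol·min⁻¹

In reciprocal form, 1/v = (Km/Vmax)·(1/[S]) + 1/Vmax. The two points give (1/[S], 1/v) = (2.817, 0.5780) and (0.08065, 0.1092).
Slope = (0.5780 − 0.1092)/(2.817 − 0.08065) = 0.1714; intercept = 0.5780 − 0.1714×2.817 = 0.09535.
Vmax = 1/intercept = 10.5 μmol·min⁻¹; Km = slope × Vmax = 0.1714 × 10.5 = 1.80 nM.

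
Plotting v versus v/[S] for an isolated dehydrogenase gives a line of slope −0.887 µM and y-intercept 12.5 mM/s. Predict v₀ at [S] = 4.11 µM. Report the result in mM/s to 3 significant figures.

10.3 mM/s

In the Eadie–Hofstee form v = Vmax − Km·(v/[S]), the slope is −Km and the intercept is Vmax, so Km = 0.887 µM and Vmax = 12.5 mM/s.
v = 12.5 × 4.11/(0.887 + 4.11) = 10.3 mM/s.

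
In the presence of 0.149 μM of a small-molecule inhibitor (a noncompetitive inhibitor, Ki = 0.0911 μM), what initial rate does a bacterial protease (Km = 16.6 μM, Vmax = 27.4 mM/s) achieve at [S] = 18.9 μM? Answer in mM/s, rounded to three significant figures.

With α = 1 + [I]/Ki = 1 + 0.149/0.0911 = 2.636, the noncompetitive rate law is v = (Vmax/α)·[S] / (Km + [S]).
v = (27.4/2.636)×18.9 / (16.6 + 18.9) = 196.5/35.50 = 5.53 mM/s.

5.53 mM/s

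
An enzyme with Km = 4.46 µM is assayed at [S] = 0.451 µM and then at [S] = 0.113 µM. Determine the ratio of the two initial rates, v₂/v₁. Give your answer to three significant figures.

0.269

Since Vmax cancels, v₂/v₁ = [S]₂(Km+[S]₁) / [S]₁(Km+[S]₂).
= 0.113×(4.46+0.451) / (0.451×(4.46+0.113)) = 0.5549/2.062 = 0.269.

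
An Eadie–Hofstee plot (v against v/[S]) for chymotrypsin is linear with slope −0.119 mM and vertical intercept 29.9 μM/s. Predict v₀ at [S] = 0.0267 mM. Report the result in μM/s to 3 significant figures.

5.48 μM/s

In the Eadie–Hofstee form v = Vmax − Km·(v/[S]), the slope is −Km and the intercept is Vmax, so Km = 0.119 mM and Vmax = 29.9 μM/s.
v = 29.9 × 0.0267/(0.119 + 0.0267) = 5.48 μM/s.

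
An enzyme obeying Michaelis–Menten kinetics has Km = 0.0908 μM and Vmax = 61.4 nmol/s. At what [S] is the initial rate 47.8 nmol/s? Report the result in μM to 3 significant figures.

0.319 μM

The required fractional saturation is v/Vmax = 47.8/61.4 = 0.7785.
Then [S]/(Km+[S]) = 0.7785 ⇒ [S] = 0.0908 × 0.7785/(1 − 0.7785) = 0.319 μM.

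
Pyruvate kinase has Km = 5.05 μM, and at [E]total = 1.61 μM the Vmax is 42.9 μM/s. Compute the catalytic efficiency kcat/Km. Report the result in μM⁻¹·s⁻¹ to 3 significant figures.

kcat = Vmax/[E]total = 42.9/1.61 = 26.6 s⁻¹.
kcat/Km = 26.6/5.05 = 5.28 μM⁻¹·s⁻¹.

5.28 μM⁻¹·s⁻¹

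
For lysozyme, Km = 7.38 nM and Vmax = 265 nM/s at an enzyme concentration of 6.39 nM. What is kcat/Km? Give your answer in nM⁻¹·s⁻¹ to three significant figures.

kcat = Vmax/[E]total = 265/6.39 = 41.5 s⁻¹.
kcat/Km = 41.5/7.38 = 5.62 nM⁻¹·s⁻¹.

5.62 nM⁻¹·s⁻¹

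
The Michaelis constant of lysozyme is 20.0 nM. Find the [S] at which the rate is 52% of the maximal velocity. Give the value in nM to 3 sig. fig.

21.7 nM

v/Vmax = [S]/(Km+[S]) = 0.52, so [S] = Km·0.52/(1 − 0.52) = 20.0 × 1.083.
[S] = 21.7 nM.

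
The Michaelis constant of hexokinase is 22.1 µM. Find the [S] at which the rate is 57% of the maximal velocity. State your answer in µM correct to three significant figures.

v/Vmax = [S]/(Km+[S]) = 0.57, so [S] = Km·0.57/(1 − 0.57) = 22.1 × 1.326.
[S] = 29.3 µM.

29.3 µM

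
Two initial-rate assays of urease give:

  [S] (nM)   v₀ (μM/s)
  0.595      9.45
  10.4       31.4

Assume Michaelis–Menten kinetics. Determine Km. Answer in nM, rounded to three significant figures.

From v = Vmax[S]/(Km+[S]), each point gives Vmax = v(Km+[S])/[S].
Equating: 9.45(Km+0.595)/0.595 = 31.4(Km+10.4)/10.4.
15.88·Km + 9.45 = 3.019·Km + 31.4, so (15.88 − 3.019)·Km = 31.4 − 9.45.
Km = 21.95/12.86 = 1.71 nM; then Vmax = 9.45(1.71+0.595)/0.595 = 36.6 μM/s.

1.71 nM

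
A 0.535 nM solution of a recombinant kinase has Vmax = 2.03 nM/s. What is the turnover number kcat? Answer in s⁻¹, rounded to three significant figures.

kcat = Vmax/[E]total = 2.03 nM/s / 0.535 nM = 3.79 s⁻¹.

3.79 s⁻¹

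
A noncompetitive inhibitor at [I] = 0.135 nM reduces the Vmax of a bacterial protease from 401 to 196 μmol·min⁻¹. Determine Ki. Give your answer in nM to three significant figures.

Noncompetitive: Vmax,app = Vmax/α with α = 1 + [I]/Ki.
α = Vmax/Vmax,app = 401/196 = 2.046.
Ki = [I]/(α − 1) = 0.135/1.046 = 0.129 nM.

0.129 nM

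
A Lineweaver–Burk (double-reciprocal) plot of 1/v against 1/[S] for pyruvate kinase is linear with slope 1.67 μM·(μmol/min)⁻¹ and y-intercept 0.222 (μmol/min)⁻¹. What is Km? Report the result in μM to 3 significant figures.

7.52 μM

y-intercept = 1/Vmax ⇒ Vmax = 4.50 μmol/min; slope = Km/Vmax ⇒ Km = slope × Vmax.
Km = 1.67 × 4.50 = 7.52 μM.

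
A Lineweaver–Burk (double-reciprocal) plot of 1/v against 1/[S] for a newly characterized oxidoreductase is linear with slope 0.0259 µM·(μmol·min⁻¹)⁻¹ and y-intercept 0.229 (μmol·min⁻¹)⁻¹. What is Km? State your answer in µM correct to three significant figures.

y-intercept = 1/Vmax ⇒ Vmax = 4.37 μmol·min⁻¹; slope = Km/Vmax ⇒ Km = slope × Vmax.
Km = 0.0259 × 4.37 = 0.113 µM.

0.113 µM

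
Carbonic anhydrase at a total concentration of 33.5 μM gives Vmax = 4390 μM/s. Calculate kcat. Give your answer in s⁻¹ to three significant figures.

kcat = Vmax/[E]total = 4390 μM/s / 33.5 μM = 131 s⁻¹.

131 s⁻¹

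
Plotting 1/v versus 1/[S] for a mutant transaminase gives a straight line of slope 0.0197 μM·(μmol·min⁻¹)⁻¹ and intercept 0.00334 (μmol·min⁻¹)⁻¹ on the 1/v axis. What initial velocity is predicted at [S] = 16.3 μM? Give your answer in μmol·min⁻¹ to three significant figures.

The y-intercept is 1/Vmax, so Vmax = 1/0.00334 = 299 μmol·min⁻¹.
The slope is Km/Vmax, so Km = 0.0197 × 299 = 5.90 μM.
Then v = 299 × 16.3/(5.90 + 16.3) = 220 μmol·min⁻¹.

220 μmol·min⁻¹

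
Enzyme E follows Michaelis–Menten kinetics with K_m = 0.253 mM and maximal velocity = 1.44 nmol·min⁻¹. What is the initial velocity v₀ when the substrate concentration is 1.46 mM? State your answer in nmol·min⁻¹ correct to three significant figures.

1.23 nmol·min⁻¹

v = Vmax·[S]/(Km + [S]) = 1.44 × 1.46 / (0.253 + 1.46)
  = 2.102 / 1.713 = 1.23 nmol·min⁻¹.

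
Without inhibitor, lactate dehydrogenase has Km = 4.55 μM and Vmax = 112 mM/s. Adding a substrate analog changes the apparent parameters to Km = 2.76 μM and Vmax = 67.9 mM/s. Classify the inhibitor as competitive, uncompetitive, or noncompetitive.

uncompetitive

Both Km and Vmax decrease by the same factor (~1.65-fold) — characteristic of uncompetitive inhibition.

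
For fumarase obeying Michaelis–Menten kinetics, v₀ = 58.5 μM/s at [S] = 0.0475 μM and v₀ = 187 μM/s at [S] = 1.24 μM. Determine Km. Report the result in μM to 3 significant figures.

0.119 μM

In reciprocal form, 1/v = (Km/Vmax)·(1/[S]) + 1/Vmax. The two points give (1/[S], 1/v) = (21.05, 0.01709) and (0.8065, 0.005348).
Slope = (0.01709 − 0.005348)/(21.05 − 0.8065) = 0.0005802; intercept = 0.01709 − 0.0005802×21.05 = 0.004880.
Vmax = 1/intercept = 205 μM/s; Km = slope × Vmax = 0.0005802 × 205 = 0.119 μM.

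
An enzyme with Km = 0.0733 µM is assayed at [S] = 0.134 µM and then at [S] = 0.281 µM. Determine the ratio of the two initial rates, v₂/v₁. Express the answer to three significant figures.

The fractional saturations are [S]/(Km+[S]) = 0.134/0.2073 = 0.6464 and 0.281/0.3543 = 0.7931.
v₂/v₁ is just their ratio: 0.7931/0.6464 = 1.23.

1.23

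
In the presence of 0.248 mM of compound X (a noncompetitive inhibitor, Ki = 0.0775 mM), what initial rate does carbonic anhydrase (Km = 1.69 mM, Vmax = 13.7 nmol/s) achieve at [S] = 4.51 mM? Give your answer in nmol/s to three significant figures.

With α = 1 + [I]/Ki = 1 + 0.248/0.0775 = 4.200, the noncompetitive rate law is v = (Vmax/α)·[S] / (Km + [S]).
v = (13.7/4.200)×4.51 / (1.69 + 4.51) = 14.71/6.200 = 2.37 nmol/s.

2.37 nmol/s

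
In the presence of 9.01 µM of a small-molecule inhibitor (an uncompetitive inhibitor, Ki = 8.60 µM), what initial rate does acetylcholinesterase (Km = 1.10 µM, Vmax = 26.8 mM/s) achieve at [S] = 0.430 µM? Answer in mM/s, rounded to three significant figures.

5.82 mM/s

α = 1 + [I]/Ki = 1 + 9.01/8.60 = 2.048.
For an uncompetitive inhibitor, both parameters are divided by α, giving Vmax/α and Km/α: Km,app = 0.537 µM, Vmax,app = 13.1 mM/s.
v = Vmax,app·[S]/(Km,app + [S]) = 13.1 × 0.430/(0.537 + 0.430) = 5.82 mM/s.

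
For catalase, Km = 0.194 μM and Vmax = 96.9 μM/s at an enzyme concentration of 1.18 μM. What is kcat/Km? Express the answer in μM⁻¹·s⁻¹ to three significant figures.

423 μM⁻¹·s⁻¹

kcat = Vmax/[E]total = 96.9/1.18 = 82.1 s⁻¹.
kcat/Km = 82.1/0.194 = 423 μM⁻¹·s⁻¹.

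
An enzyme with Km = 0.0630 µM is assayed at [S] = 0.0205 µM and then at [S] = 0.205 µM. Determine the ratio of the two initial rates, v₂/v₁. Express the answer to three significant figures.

The fractional saturations are [S]/(Km+[S]) = 0.0205/0.08350 = 0.2455 and 0.205/0.2680 = 0.7649.
v₂/v₁ is just their ratio: 0.7649/0.2455 = 3.12.

3.12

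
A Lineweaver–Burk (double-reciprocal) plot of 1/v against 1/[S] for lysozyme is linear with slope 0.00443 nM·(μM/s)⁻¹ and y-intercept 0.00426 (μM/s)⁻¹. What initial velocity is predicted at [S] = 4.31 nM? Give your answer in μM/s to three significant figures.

The y-intercept is 1/Vmax, so Vmax = 1/0.00426 = 235 μM/s.
The slope is Km/Vmax, so Km = 0.00443 × 235 = 1.04 nM.
Then v = 235 × 4.31/(1.04 + 4.31) = 189 μM/s.

189 μM/s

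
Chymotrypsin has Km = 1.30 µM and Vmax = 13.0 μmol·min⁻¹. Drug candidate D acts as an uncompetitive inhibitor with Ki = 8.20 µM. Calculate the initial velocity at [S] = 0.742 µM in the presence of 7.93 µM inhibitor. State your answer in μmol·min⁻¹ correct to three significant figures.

With α = 1 + [I]/Ki = 1 + 7.93/8.20 = 1.967, the uncompetitive rate law is v = (Vmax/α)·[S] / (Km/α + [S]).
v = (13.0/1.967)×0.742 / (1.30/1.967 + 0.742) = 4.904/1.403 = 3.50 μmol·min⁻¹.

3.50 μmol·min⁻¹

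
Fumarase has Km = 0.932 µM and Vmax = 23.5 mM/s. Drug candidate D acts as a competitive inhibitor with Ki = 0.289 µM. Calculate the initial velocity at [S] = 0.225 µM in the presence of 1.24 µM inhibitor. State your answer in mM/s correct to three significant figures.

With α = 1 + [I]/Ki = 1 + 1.24/0.289 = 5.291, the competitive rate law is v = Vmax[S] / (αKm + [S]).
v = 23.5×0.225 / (5.291×0.932 + 0.225) = 5.288/5.156 = 1.03 mM/s.

1.03 mM/s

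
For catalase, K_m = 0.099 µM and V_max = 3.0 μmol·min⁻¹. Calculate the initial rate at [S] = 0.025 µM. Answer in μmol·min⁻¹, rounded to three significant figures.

0.605 μmol·min⁻¹

[S]/(Km+[S]) = 0.025/0.1240 = 0.2016, the fractional saturation.
v = 0.2016 × Vmax = 0.2016 × 3.0 = 0.605 μmol·min⁻¹.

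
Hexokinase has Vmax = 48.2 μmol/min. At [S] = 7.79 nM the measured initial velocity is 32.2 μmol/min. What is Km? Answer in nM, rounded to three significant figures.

3.87 nM

v/Vmax = 32.2/48.2 = 0.6680 = [S]/(Km+[S]).
So Km + [S] = [S]/0.6680 = 11.66 nM, giving Km = 11.66 − 7.79 = 3.87 nM.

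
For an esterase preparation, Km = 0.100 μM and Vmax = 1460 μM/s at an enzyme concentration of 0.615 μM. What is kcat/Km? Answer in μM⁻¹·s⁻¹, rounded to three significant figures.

23700 μM⁻¹·s⁻¹

kcat = Vmax/[E]total = 1460/0.615 = 2370 s⁻¹.
kcat/Km = 2370/0.100 = 23700 μM⁻¹·s⁻¹.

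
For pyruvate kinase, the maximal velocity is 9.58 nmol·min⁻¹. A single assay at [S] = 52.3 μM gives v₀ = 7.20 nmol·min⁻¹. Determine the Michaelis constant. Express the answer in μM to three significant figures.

17.3 μM

v/Vmax = 7.20/9.58 = 0.7516 = [S]/(Km+[S]).
So Km + [S] = [S]/0.7516 = 69.59 μM, giving Km = 69.59 − 52.3 = 17.3 μM.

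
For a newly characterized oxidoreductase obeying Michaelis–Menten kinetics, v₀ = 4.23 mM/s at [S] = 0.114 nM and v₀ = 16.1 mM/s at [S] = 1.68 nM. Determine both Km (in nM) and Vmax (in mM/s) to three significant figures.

In reciprocal form, 1/v = (Km/Vmax)·(1/[S]) + 1/Vmax. The two points give (1/[S], 1/v) = (8.772, 0.2364) and (0.5952, 0.06211).
Slope = (0.2364 − 0.06211)/(8.772 − 0.5952) = 0.02132; intercept = 0.2364 − 0.02132×8.772 = 0.04942.
Vmax = 1/intercept = 20.2 mM/s; Km = slope × Vmax = 0.02132 × 20.2 = 0.431 nM.

Km = 0.431 nM; Vmax = 20.2 mM/s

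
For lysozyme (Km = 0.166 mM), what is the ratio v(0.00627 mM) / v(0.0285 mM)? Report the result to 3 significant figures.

0.248

The fractional saturations are [S]/(Km+[S]) = 0.0285/0.1945 = 0.1465 and 0.00627/0.1723 = 0.03640.
v₂/v₁ is just their ratio: 0.03640/0.1465 = 0.248.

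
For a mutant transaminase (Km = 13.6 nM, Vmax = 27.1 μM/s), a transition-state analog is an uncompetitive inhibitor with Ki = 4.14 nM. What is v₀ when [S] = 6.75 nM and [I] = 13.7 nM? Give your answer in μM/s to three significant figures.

α = 1 + [I]/Ki = 1 + 13.7/4.14 = 4.309.
For an uncompetitive inhibitor, both parameters are divided by α, giving Vmax/α and Km/α: Km,app = 3.16 nM, Vmax,app = 6.29 μM/s.
v = Vmax,app·[S]/(Km,app + [S]) = 6.29 × 6.75/(3.16 + 6.75) = 4.29 μM/s.

4.29 μM/s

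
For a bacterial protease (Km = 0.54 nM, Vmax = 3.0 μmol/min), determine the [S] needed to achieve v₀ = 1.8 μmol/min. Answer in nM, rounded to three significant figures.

0.810 nM

Rearranging v = Vmax[S]/(Km+[S]) gives [S] = Km·v/(Vmax − v).
[S] = 0.54 × 1.8 / (3.0 − 1.8) = 0.9720/1.200 = 0.810 nM.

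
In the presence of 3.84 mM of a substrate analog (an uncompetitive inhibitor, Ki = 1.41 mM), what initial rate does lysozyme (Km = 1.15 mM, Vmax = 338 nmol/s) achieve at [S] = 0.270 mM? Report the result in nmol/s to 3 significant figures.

α = 1 + [I]/Ki = 1 + 3.84/1.41 = 3.723.
For an uncompetitive inhibitor, both parameters are divided by α, giving Vmax/α and Km/α: Km,app = 0.309 mM, Vmax,app = 90.8 nmol/s.
v = Vmax,app·[S]/(Km,app + [S]) = 90.8 × 0.270/(0.309 + 0.270) = 42.3 nmol/s.

42.3 nmol/s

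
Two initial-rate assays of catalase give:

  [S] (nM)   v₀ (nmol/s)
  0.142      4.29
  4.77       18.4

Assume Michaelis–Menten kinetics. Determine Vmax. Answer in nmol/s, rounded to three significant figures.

20.5 nmol/s

From v = Vmax[S]/(Km+[S]), each point gives Vmax = v(Km+[S])/[S].
Equating: 4.29(Km+0.142)/0.142 = 18.4(Km+4.77)/4.77.
30.21·Km + 4.29 = 3.857·Km + 18.4, so (30.21 − 3.857)·Km = 18.4 − 4.29.
Km = 14.11/26.35 = 0.535 nM; then Vmax = 4.29(0.535+0.142)/0.142 = 20.5 nmol/s.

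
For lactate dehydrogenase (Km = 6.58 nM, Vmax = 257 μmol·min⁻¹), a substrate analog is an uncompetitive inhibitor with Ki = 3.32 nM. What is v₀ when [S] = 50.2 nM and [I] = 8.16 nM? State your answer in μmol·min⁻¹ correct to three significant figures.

71.6 μmol·min⁻¹

With α = 1 + [I]/Ki = 1 + 8.16/3.32 = 3.458, the uncompetitive rate law is v = (Vmax/α)·[S] / (Km/α + [S]).
v = (257/3.458)×50.2 / (6.58/3.458 + 50.2) = 3731/52.10 = 71.6 μmol·min⁻¹.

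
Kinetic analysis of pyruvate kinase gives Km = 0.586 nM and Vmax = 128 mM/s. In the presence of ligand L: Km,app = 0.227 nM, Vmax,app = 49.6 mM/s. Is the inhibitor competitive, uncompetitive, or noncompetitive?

Both Km and Vmax decrease by the same factor (~2.58-fold) — characteristic of uncompetitive inhibition.

uncompetitive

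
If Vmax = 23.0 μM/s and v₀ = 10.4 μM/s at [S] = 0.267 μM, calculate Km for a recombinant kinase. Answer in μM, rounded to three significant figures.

From v = Vmax[S]/(Km+[S]), Km = [S](Vmax − v)/v.
Km = 0.267 × (23.0 − 10.4) / 10.4 = 3.364/10.4 = 0.323 μM.

0.323 μM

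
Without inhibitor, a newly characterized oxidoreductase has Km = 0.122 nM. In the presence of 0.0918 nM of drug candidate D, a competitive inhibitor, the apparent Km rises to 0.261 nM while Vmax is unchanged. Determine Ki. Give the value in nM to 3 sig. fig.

0.0806 nM

Competitive: Km,app = α·Km with α = 1 + [I]/Ki.
α = Km,app/Km = 0.261/0.122 = 2.139.
Since α = 1 + [I]/Ki, [I]/Ki = 2.139 − 1 = 1.139 and Ki = 0.0918/1.139 = 0.0806 nM.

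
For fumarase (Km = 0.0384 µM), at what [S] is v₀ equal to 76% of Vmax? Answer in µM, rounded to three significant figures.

v/Vmax = [S]/(Km+[S]) = 0.76, so [S] = Km·0.76/(1 − 0.76) = 0.0384 × 3.167.
[S] = 0.122 µM.

0.122 µM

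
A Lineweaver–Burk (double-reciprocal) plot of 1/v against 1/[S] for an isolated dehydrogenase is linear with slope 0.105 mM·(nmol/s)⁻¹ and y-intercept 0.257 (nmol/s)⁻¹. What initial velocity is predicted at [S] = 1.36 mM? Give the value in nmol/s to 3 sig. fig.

The y-intercept is 1/Vmax, so Vmax = 1/0.257 = 3.89 nmol/s.
The slope is Km/Vmax, so Km = 0.105 × 3.89 = 0.409 mM.
Then v = 3.89 × 1.36/(0.409 + 1.36) = 2.99 nmol/s.

2.99 nmol/s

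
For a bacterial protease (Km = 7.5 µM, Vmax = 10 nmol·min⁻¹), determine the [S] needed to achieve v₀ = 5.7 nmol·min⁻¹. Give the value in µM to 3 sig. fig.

Rearranging v = Vmax[S]/(Km+[S]) gives [S] = Km·v/(Vmax − v).
[S] = 7.5 × 5.7 / (10 − 5.7) = 42.75/4.300 = 9.94 µM.

9.94 µM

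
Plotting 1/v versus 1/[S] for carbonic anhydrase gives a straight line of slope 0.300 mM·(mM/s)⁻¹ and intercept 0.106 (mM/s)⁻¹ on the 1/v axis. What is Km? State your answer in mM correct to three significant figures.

y-intercept = 1/Vmax ⇒ Vmax = 9.43 mM/s; slope = Km/Vmax ⇒ Km = slope × Vmax.
Km = 0.300 × 9.43 = 2.83 mM.

2.83 mM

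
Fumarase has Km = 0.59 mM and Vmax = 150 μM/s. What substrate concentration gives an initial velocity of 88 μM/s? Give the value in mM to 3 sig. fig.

Rearranging v = Vmax[S]/(Km+[S]) gives [S] = Km·v/(Vmax − v).
[S] = 0.59 × 88 / (150 − 88) = 51.92/62.00 = 0.837 mM.

0.837 mM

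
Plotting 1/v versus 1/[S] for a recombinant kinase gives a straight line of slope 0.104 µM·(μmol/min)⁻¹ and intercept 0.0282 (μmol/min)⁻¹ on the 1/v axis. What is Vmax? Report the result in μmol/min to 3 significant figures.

The y-intercept of a Lineweaver–Burk plot equals 1/Vmax, so Vmax = 1/0.0282 = 35.5 μmol/min.

35.5 μmol/min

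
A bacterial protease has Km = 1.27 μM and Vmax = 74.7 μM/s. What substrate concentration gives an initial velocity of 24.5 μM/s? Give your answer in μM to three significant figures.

Rearranging v = Vmax[S]/(Km+[S]) gives [S] = Km·v/(Vmax − v).
[S] = 1.27 × 24.5 / (74.7 − 24.5) = 31.12/50.20 = 0.620 μM.

0.620 μM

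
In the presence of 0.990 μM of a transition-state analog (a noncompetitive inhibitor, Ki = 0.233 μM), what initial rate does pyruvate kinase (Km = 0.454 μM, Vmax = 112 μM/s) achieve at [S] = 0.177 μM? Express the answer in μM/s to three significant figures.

With α = 1 + [I]/Ki = 1 + 0.990/0.233 = 5.249, the noncompetitive rate law is v = (Vmax/α)·[S] / (Km + [S]).
v = (112/5.249)×0.177 / (0.454 + 0.177) = 3.777/0.6310 = 5.99 μM/s.

5.99 μM/s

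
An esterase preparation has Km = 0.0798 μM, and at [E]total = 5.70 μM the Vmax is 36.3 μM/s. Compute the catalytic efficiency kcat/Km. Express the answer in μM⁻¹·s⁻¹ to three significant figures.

kcat = Vmax/[E]total = 36.3/5.70 = 6.37 s⁻¹.
kcat/Km = 6.37/0.0798 = 79.8 μM⁻¹·s⁻¹.

79.8 μM⁻¹·s⁻¹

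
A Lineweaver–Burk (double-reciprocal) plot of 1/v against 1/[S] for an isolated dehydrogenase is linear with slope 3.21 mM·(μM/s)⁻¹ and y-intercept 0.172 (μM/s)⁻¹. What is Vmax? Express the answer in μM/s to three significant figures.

The y-intercept of a Lineweaver–Burk plot equals 1/Vmax, so Vmax = 1/0.172 = 5.81 μM/s.

5.81 μM/s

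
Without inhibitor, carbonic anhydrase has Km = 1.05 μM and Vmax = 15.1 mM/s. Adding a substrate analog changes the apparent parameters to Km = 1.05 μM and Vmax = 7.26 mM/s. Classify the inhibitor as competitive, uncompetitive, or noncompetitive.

Vmax decreases (15.1 → 7.26 mM/s) while Km is unchanged — pure noncompetitive inhibition.

noncompetitive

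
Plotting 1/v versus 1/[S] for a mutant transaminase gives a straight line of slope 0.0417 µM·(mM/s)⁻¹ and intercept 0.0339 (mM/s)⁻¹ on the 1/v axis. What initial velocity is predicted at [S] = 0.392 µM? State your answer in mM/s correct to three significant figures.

The y-intercept is 1/Vmax, so Vmax = 1/0.0339 = 29.5 mM/s.
The slope is Km/Vmax, so Km = 0.0417 × 29.5 = 1.23 µM.
Then v = 29.5 × 0.392/(1.23 + 0.392) = 7.13 mM/s.

7.13 mM/s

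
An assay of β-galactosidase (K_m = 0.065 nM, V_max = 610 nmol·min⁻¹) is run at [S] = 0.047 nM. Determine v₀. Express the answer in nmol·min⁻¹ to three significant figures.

v = Vmax·[S]/(Km + [S]) = 610 × 0.047 / (0.065 + 0.047)
  = 28.67 / 0.1120 = 256 nmol·min⁻¹.

256 nmol·min⁻¹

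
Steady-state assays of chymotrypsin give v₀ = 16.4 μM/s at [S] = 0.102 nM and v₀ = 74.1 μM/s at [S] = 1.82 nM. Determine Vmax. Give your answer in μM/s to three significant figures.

93.7 μM/s

In reciprocal form, 1/v = (Km/Vmax)·(1/[S]) + 1/Vmax. The two points give (1/[S], 1/v) = (9.804, 0.06098) and (0.5495, 0.01350).
Slope = (0.06098 − 0.01350)/(9.804 − 0.5495) = 0.005131; intercept = 0.06098 − 0.005131×9.804 = 0.01068.
Vmax = 1/intercept = 93.7 μM/s; Km = slope × Vmax = 0.005131 × 93.7 = 0.481 nM.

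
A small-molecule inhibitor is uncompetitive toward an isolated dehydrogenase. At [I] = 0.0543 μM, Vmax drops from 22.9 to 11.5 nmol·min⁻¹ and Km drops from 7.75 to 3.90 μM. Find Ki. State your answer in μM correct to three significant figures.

Uncompetitive: Vmax,app = Vmax/α (and Km,app = Km/α) with α = 1 + [I]/Ki.
α = Vmax/Vmax,app = 22.9/11.5 = 1.991.
Ki = [I]/(α − 1) = 0.0543/0.9913 = 0.0548 μM.

0.0548 μM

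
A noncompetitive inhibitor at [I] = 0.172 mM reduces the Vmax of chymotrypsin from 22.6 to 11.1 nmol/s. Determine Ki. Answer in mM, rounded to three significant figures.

Noncompetitive: Vmax,app = Vmax/α with α = 1 + [I]/Ki.
α = Vmax/Vmax,app = 22.6/11.1 = 2.036.
Since α = 1 + [I]/Ki, [I]/Ki = 2.036 − 1 = 1.036 and Ki = 0.172/1.036 = 0.166 mM.

0.166 mM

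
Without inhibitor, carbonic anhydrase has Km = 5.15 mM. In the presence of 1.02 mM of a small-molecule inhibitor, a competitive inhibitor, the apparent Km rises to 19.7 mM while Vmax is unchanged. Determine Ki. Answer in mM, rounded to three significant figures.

0.361 mM

Competitive: Km,app = α·Km with α = 1 + [I]/Ki.
α = Km,app/Km = 19.7/5.15 = 3.825.
Since α = 1 + [I]/Ki, [I]/Ki = 3.825 − 1 = 2.825 and Ki = 1.02/2.825 = 0.361 mM.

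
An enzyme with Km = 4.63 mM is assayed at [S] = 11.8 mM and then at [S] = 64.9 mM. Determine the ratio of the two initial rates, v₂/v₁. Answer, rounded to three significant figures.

The fractional saturations are [S]/(Km+[S]) = 11.8/16.43 = 0.7182 and 64.9/69.53 = 0.9334.
v₂/v₁ is just their ratio: 0.9334/0.7182 = 1.30.

1.30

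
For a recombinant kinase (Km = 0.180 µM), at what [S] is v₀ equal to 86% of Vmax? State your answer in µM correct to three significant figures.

1.11 µM

v/Vmax = [S]/(Km+[S]) = 0.86, so [S] = Km·0.86/(1 − 0.86) = 0.180 × 6.143.
[S] = 1.11 µM.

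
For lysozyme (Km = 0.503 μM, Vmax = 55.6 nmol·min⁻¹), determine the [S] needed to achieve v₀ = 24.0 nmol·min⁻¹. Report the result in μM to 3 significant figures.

Rearranging v = Vmax[S]/(Km+[S]) gives [S] = Km·v/(Vmax − v).
[S] = 0.503 × 24.0 / (55.6 − 24.0) = 12.07/31.60 = 0.382 μM.

0.382 μM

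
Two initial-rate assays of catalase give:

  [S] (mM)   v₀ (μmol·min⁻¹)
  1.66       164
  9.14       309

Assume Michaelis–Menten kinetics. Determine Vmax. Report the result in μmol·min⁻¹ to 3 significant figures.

From v = Vmax[S]/(Km+[S]), each point gives Vmax = v(Km+[S])/[S].
Equating: 164(Km+1.66)/1.66 = 309(Km+9.14)/9.14.
98.80·Km + 164 = 33.81·Km + 309, so (98.80 − 33.81)·Km = 309 − 164.
Km = 145.0/64.99 = 2.23 mM; then Vmax = 164(2.23+1.66)/1.66 = 384 μmol·min⁻¹.

384 μmol·min⁻¹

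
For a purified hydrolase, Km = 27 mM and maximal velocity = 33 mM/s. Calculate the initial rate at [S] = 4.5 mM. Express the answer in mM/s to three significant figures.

4.71 mM/s

[S]/(Km+[S]) = 4.5/31.50 = 0.1429, the fractional saturation.
v = 0.1429 × Vmax = 0.1429 × 33 = 4.71 mM/s.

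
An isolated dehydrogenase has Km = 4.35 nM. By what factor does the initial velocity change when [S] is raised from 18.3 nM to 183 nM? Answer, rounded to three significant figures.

The fractional saturations are [S]/(Km+[S]) = 18.3/22.65 = 0.8079 and 183/187.4 = 0.9768.
v₂/v₁ is just their ratio: 0.9768/0.8079 = 1.21.

1.21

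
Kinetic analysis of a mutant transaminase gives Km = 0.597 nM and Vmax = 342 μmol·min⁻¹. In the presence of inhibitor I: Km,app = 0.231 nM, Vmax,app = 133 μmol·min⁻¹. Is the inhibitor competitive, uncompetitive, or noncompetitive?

Both Km and Vmax decrease by the same factor (~2.58-fold) — characteristic of uncompetitive inhibition.

uncompetitive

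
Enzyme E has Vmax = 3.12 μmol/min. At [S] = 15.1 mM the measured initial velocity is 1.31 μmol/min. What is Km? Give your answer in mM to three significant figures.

20.9 mM

v/Vmax = 1.31/3.12 = 0.4199 = [S]/(Km+[S]).
So Km + [S] = [S]/0.4199 = 35.96 mM, giving Km = 35.96 − 15.1 = 20.9 mM.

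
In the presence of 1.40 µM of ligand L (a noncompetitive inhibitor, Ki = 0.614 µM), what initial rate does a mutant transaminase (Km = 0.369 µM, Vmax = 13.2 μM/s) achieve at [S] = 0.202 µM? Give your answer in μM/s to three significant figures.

1.42 μM/s

α = 1 + [I]/Ki = 1 + 1.40/0.614 = 3.280.
For a noncompetitive inhibitor, Vmax is reduced to Vmax/α while Km is unchanged: Km,app = 0.369 µM, Vmax,app = 4.02 μM/s.
v = Vmax,app·[S]/(Km,app + [S]) = 4.02 × 0.202/(0.369 + 0.202) = 1.42 μM/s.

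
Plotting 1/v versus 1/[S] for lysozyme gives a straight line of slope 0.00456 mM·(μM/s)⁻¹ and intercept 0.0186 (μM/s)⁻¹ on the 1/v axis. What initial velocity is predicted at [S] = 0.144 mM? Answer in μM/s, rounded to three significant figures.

The y-intercept is 1/Vmax, so Vmax = 1/0.0186 = 53.8 μM/s.
The slope is Km/Vmax, so Km = 0.00456 × 53.8 = 0.245 mM.
Then v = 53.8 × 0.144/(0.245 + 0.144) = 19.9 μM/s.

19.9 μM/s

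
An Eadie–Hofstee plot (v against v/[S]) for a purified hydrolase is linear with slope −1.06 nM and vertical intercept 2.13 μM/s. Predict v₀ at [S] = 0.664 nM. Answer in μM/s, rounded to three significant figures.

0.820 μM/s

In the Eadie–Hofstee form v = Vmax − Km·(v/[S]), the slope is −Km and the intercept is Vmax, so Km = 1.06 nM and Vmax = 2.13 μM/s.
v = 2.13 × 0.664/(1.06 + 0.664) = 0.820 μM/s.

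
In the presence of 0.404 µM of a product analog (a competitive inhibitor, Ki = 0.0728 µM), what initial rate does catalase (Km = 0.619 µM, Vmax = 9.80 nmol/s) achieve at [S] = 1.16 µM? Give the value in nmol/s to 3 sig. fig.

2.18 nmol/s

With α = 1 + [I]/Ki = 1 + 0.404/0.0728 = 6.549, the competitive rate law is v = Vmax[S] / (αKm + [S]).
v = 9.80×1.16 / (6.549×0.619 + 1.16) = 11.37/5.214 = 2.18 nmol/s.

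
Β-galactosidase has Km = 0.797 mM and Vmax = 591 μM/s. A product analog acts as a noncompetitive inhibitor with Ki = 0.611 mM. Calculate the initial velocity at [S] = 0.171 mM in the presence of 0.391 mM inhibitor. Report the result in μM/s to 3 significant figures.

α = 1 + [I]/Ki = 1 + 0.391/0.611 = 1.640.
For a noncompetitive inhibitor, Vmax is reduced to Vmax/α while Km is unchanged: Km,app = 0.797 mM, Vmax,app = 360 μM/s.
v = Vmax,app·[S]/(Km,app + [S]) = 360 × 0.171/(0.797 + 0.171) = 63.7 μM/s.

63.7 μM/s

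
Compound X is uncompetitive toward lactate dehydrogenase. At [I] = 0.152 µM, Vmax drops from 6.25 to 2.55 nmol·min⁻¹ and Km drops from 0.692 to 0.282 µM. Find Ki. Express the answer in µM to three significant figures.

Uncompetitive: Vmax,app = Vmax/α (and Km,app = Km/α) with α = 1 + [I]/Ki.
α = Vmax/Vmax,app = 6.25/2.55 = 2.451.
Since α = 1 + [I]/Ki, [I]/Ki = 2.451 − 1 = 1.451 and Ki = 0.152/1.451 = 0.105 µM.

0.105 µM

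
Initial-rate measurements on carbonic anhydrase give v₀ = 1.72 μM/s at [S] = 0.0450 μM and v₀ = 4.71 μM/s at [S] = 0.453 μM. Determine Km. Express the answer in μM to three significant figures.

From v = Vmax[S]/(Km+[S]), each point gives Vmax = v(Km+[S])/[S].
Equating: 1.72(Km+0.0450)/0.0450 = 4.71(Km+0.453)/0.453.
38.22·Km + 1.72 = 10.40·Km + 4.71, so (38.22 − 10.40)·Km = 4.71 − 1.72.
Km = 2.990/27.82 = 0.107 μM; then Vmax = 1.72(0.107+0.0450)/0.0450 = 5.83 μM/s.

0.107 μM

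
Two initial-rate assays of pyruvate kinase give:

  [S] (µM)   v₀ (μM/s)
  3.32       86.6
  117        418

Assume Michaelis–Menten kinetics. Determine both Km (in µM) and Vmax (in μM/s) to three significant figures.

Km = 14.7 µM; Vmax = 471 μM/s

From v = Vmax[S]/(Km+[S]), each point gives Vmax = v(Km+[S])/[S].
Equating: 86.6(Km+3.32)/3.32 = 418(Km+117)/117.
26.08·Km + 86.6 = 3.573·Km + 418, so (26.08 − 3.573)·Km = 418 − 86.6.
Km = 331.4/22.51 = 14.7 µM; then Vmax = 86.6(14.7+3.32)/3.32 = 471 μM/s.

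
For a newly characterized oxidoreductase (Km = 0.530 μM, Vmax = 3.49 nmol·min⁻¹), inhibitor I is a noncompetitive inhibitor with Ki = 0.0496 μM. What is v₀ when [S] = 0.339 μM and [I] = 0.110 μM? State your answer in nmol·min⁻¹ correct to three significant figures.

0.423 nmol·min⁻¹

α = 1 + [I]/Ki = 1 + 0.110/0.0496 = 3.218.
For a noncompetitive inhibitor, Vmax is reduced to Vmax/α while Km is unchanged: Km,app = 0.530 μM, Vmax,app = 1.08 nmol·min⁻¹.
v = Vmax,app·[S]/(Km,app + [S]) = 1.08 × 0.339/(0.530 + 0.339) = 0.423 nmol·min⁻¹.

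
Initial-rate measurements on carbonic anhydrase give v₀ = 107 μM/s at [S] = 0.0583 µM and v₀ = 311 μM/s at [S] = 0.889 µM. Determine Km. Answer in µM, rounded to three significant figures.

In reciprocal form, 1/v = (Km/Vmax)·(1/[S]) + 1/Vmax. The two points give (1/[S], 1/v) = (17.15, 0.009346) and (1.125, 0.003215).
Slope = (0.009346 − 0.003215)/(17.15 − 1.125) = 0.0003825; intercept = 0.009346 − 0.0003825×17.15 = 0.002785.
Vmax = 1/intercept = 359 μM/s; Km = slope × Vmax = 0.0003825 × 359 = 0.137 µM.

0.137 µM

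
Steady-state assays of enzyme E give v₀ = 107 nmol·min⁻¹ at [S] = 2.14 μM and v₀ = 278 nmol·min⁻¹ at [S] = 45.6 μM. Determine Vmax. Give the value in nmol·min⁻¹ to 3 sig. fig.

302 nmol·min⁻¹

From v = Vmax[S]/(Km+[S]), each point gives Vmax = v(Km+[S])/[S].
Equating: 107(Km+2.14)/2.14 = 278(Km+45.6)/45.6.
50.00·Km + 107 = 6.096·Km + 278, so (50.00 − 6.096)·Km = 278 − 107.
Km = 171.0/43.90 = 3.89 μM; then Vmax = 107(3.89+2.14)/2.14 = 302 nmol·min⁻¹.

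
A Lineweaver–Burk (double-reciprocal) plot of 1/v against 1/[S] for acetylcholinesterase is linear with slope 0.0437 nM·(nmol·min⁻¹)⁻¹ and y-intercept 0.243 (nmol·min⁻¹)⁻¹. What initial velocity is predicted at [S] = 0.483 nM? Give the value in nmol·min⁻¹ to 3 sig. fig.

The y-intercept is 1/Vmax, so Vmax = 1/0.243 = 4.12 nmol·min⁻¹.
The slope is Km/Vmax, so Km = 0.0437 × 4.12 = 0.180 nM.
Then v = 4.12 × 0.483/(0.180 + 0.483) = 3.00 nmol·min⁻¹.

3.00 nmol·min⁻¹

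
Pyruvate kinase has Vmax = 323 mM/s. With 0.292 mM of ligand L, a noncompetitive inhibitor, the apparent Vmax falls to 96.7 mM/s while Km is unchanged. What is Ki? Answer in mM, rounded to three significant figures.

0.125 mM

Noncompetitive: Vmax,app = Vmax/α with α = 1 + [I]/Ki.
α = Vmax/Vmax,app = 323/96.7 = 3.340.
Ki = [I]/(α − 1) = 0.292/2.340 = 0.125 mM.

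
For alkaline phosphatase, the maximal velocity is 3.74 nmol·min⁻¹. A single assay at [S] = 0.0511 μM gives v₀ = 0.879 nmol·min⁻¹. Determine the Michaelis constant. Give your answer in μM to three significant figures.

0.166 μM

v/Vmax = 0.879/3.74 = 0.2350 = [S]/(Km+[S]).
So Km + [S] = [S]/0.2350 = 0.2174 μM, giving Km = 0.2174 − 0.0511 = 0.166 μM.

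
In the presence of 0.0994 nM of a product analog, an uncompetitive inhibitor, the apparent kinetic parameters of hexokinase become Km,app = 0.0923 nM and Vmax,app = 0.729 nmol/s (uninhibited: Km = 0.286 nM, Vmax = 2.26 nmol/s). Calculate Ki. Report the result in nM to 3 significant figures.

0.0473 nM

Uncompetitive: Vmax,app = Vmax/α (and Km,app = Km/α) with α = 1 + [I]/Ki.
α = Vmax/Vmax,app = 2.26/0.729 = 3.100.
Ki = [I]/(α − 1) = 0.0994/2.100 = 0.0473 nM.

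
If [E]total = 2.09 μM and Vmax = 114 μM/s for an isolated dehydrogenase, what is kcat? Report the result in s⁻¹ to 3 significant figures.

kcat = Vmax/[E]total = 114 μM/s / 2.09 μM = 54.5 s⁻¹.

54.5 s⁻¹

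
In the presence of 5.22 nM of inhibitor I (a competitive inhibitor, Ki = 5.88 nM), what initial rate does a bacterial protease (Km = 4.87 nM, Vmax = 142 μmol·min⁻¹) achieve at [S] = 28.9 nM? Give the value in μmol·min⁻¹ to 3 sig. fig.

108 μmol·min⁻¹

α = 1 + [I]/Ki = 1 + 5.22/5.88 = 1.888.
For a competitive inhibitor, Vmax is unchanged and the apparent Km becomes α·Km: Km,app = 9.19 nM, Vmax,app = 142 μmol·min⁻¹.
v = Vmax,app·[S]/(Km,app + [S]) = 142 × 28.9/(9.19 + 28.9) = 108 μmol·min⁻¹.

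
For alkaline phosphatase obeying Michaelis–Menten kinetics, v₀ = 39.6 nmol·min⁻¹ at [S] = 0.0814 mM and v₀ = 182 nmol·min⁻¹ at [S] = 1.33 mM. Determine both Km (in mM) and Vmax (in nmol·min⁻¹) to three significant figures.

Km = 0.407 mM; Vmax = 238 nmol·min⁻¹

In reciprocal form, 1/v = (Km/Vmax)·(1/[S]) + 1/Vmax. The two points give (1/[S], 1/v) = (12.29, 0.02525) and (0.7519, 0.005495).
Slope = (0.02525 − 0.005495)/(12.29 − 0.7519) = 0.001713; intercept = 0.02525 − 0.001713×12.29 = 0.004206.
Vmax = 1/intercept = 238 nmol·min⁻¹; Km = slope × Vmax = 0.001713 × 238 = 0.407 mM.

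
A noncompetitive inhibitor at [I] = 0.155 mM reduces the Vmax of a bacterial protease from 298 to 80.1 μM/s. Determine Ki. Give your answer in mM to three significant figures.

Noncompetitive: Vmax,app = Vmax/α with α = 1 + [I]/Ki.
α = Vmax/Vmax,app = 298/80.1 = 3.720.
Since α = 1 + [I]/Ki, [I]/Ki = 3.720 − 1 = 2.720 and Ki = 0.155/2.720 = 0.0570 mM.

0.0570 mM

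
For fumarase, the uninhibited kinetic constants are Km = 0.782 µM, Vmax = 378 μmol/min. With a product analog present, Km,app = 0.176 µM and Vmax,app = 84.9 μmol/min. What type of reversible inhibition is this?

Both Km and Vmax decrease by the same factor (~4.45-fold) — characteristic of uncompetitive inhibition.

uncompetitive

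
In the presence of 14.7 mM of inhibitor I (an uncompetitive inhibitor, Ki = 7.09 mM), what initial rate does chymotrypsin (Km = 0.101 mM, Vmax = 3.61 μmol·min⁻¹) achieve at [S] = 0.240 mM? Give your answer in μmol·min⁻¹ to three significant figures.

With α = 1 + [I]/Ki = 1 + 14.7/7.09 = 3.073, the uncompetitive rate law is v = (Vmax/α)·[S] / (Km/α + [S]).
v = (3.61/3.073)×0.240 / (0.101/3.073 + 0.240) = 0.2819/0.2729 = 1.03 μmol·min⁻¹.

1.03 μmol·min⁻¹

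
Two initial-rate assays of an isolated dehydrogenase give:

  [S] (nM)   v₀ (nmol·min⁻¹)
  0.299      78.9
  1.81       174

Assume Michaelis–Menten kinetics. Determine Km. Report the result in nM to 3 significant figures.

0.567 nM

From v = Vmax[S]/(Km+[S]), each point gives Vmax = v(Km+[S])/[S].
Equating: 78.9(Km+0.299)/0.299 = 174(Km+1.81)/1.81.
263.9·Km + 78.9 = 96.13·Km + 174, so (263.9 − 96.13)·Km = 174 − 78.9.
Km = 95.10/167.7 = 0.567 nM; then Vmax = 78.9(0.567+0.299)/0.299 = 228 nmol·min⁻¹.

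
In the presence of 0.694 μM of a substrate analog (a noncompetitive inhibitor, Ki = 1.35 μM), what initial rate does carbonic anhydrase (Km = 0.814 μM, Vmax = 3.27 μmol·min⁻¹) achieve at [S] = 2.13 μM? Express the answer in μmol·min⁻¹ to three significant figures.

1.56 μmol·min⁻¹

α = 1 + [I]/Ki = 1 + 0.694/1.35 = 1.514.
For a noncompetitive inhibitor, Vmax is reduced to Vmax/α while Km is unchanged: Km,app = 0.814 μM, Vmax,app = 2.16 μmol·min⁻¹.
v = Vmax,app·[S]/(Km,app + [S]) = 2.16 × 2.13/(0.814 + 2.13) = 1.56 μmol·min⁻¹.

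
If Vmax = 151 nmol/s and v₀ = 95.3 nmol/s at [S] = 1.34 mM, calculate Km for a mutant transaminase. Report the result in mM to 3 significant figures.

0.783 mM

From v = Vmax[S]/(Km+[S]), Km = [S](Vmax − v)/v.
Km = 1.34 × (151 − 95.3) / 95.3 = 74.64/95.3 = 0.783 mM.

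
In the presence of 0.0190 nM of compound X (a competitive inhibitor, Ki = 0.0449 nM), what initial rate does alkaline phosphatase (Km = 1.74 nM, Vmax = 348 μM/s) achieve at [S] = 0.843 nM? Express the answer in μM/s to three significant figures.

α = 1 + [I]/Ki = 1 + 0.0190/0.0449 = 1.423.
For a competitive inhibitor, Vmax is unchanged and the apparent Km becomes α·Km: Km,app = 2.48 nM, Vmax,app = 348 μM/s.
v = Vmax,app·[S]/(Km,app + [S]) = 348 × 0.843/(2.48 + 0.843) = 88.4 μM/s.

88.4 μM/s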